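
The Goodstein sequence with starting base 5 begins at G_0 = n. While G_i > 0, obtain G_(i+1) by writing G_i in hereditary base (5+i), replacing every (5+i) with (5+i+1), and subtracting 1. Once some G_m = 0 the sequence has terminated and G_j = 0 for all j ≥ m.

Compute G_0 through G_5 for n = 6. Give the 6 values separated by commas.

G_0 = 6. HB_5(6) = 5 + 1. Bump = 7. G_1 = 6.
G_1 = 6. HB_6(6) = 6. Bump = 7. G_2 = 6.
G_2 = 6. HB_7(6) = 6. Bump = 6. G_3 = 5.
G_3 = 5. HB_8(5) = 5. Bump = 5. G_4 = 4.
G_4 = 4. HB_9(4) = 4. Bump = 4. G_5 = 3.

6, 6, 6, 5, 4, 3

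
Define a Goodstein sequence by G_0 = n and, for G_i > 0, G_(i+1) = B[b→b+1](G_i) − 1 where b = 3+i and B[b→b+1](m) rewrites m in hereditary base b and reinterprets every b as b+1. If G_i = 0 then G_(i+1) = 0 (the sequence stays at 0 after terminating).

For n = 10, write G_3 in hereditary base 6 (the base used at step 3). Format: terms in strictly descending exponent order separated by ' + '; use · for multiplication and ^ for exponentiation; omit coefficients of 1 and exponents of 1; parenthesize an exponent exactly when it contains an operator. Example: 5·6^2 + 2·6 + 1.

(0) 10|_3 = 3^2 + 1 ↦ 4^2 + 1|_4 = 17 ⇒ 16
(1) 16|_4 = 4^2 ↦ 5^2|_5 = 25 ⇒ 24
(2) 24|_5 = 4·5 + 4 ↦ 4·6 + 4|_6 = 28 ⇒ 27
(3) 27|_6 = 4·6 + 3 ↦ 4·7 + 3|_7 = 31 ⇒ 30

4·6 + 3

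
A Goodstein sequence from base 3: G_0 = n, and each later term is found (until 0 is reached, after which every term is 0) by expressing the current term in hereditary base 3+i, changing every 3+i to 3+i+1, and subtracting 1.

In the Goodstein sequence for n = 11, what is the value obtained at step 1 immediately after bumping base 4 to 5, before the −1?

26

G_0=11  [base 3] 3^2 + 2  →[3↦4]→  4^2 + 2 = 18  −1 ⇒ G_1=17
G_1=17  [base 4] 4^2 + 1  →[4↦5]→  5^2 + 1 = 26  −1 ⇒ G_2=25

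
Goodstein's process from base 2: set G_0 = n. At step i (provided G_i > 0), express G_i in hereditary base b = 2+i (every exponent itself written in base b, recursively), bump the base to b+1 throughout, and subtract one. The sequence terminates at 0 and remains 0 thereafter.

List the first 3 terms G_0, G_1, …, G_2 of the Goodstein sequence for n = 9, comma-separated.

9 —HB2→ 2^(2 + 1) + 1 —bump→ 3^(3 + 1) + 1 = 82 —(−1)→ 81
81 —HB3→ 3^(3 + 1) —bump→ 4^(4 + 1) = 1024 —(−1)→ 1023

9, 81, 1023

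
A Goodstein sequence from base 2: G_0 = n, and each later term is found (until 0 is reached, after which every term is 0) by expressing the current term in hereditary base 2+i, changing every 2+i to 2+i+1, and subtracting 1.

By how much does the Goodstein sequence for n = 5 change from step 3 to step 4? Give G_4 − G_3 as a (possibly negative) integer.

308

5 —HB2→ 2^2 + 1 —bump→ 3^3 + 1 = 28 —(−1)→ 27
27 —HB3→ 3^3 —bump→ 4^4 = 256 —(−1)→ 255
255 —HB4→ 3·4^3 + 3·4^2 + 3·4 + 3 —bump→ 3·5^3 + 3·5^2 + 3·5 + 3 = 468 —(−1)→ 467
467 —HB5→ 3·5^3 + 3·5^2 + 3·5 + 2 —bump→ 3·6^3 + 3·6^2 + 3·6 + 2 = 776 —(−1)→ 775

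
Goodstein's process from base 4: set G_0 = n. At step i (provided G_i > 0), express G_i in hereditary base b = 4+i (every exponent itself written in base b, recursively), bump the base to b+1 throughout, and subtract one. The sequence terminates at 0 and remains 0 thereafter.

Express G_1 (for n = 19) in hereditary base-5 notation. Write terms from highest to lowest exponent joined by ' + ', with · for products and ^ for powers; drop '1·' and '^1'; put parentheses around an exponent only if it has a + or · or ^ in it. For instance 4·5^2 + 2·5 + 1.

5^2 + 2

19 —HB4→ 4^2 + 3 —bump→ 5^2 + 3 = 28 —(−1)→ 27
27 —HB5→ 5^2 + 2 —bump→ 6^2 + 2 = 38 —(−1)→ 37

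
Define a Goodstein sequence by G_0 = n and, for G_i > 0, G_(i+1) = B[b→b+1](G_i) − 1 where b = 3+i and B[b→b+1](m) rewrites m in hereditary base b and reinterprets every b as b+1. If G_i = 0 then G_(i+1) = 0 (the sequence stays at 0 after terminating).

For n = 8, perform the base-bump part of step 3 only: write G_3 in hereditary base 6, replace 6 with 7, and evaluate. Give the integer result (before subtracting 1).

step 0: 8 = 2·3 + 2; sub 4 for 3: 2·4 + 2; = 10; G_1 = 10−1 = 9
step 1: 9 = 2·4 + 1; sub 5 for 4: 2·5 + 1; = 11; G_2 = 11−1 = 10
step 2: 10 = 2·5; sub 6 for 5: 2·6; = 12; G_3 = 12−1 = 11
step 3: 11 = 6 + 5; sub 7 for 6: 7 + 5; = 12; G_4 = 12−1 = 11

12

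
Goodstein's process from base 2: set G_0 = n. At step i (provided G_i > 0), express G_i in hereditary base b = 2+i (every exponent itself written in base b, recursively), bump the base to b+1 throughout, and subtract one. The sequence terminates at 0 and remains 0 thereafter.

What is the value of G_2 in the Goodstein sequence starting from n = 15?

1283

step 0: 15 = 2^(2 + 1) + 2^2 + 2 + 1; sub 3 for 2: 3^(3 + 1) + 3^3 + 3 + 1; = 112; G_1 = 112−1 = 111
step 1: 111 = 3^(3 + 1) + 3^3 + 3; sub 4 for 3: 4^(4 + 1) + 4^4 + 4; = 1284; G_2 = 1284−1 = 1283
step 2: 1283 = 4^(4 + 1) + 4^4 + 3; sub 5 for 4: 5^(5 + 1) + 5^5 + 3; = 18753; G_3 = 18753−1 = 18752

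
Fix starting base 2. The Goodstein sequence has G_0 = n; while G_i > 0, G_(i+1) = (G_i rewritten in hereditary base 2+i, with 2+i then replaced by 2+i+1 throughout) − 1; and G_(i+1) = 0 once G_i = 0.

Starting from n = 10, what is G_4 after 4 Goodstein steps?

279935

i=0: 10 = 2^(2 + 1) + 2 (b=2); 2→3: 3^(3 + 1) + 3 = 84; 84−1 = 83
i=1: 83 = 3^(3 + 1) + 2 (b=3); 3→4: 4^(4 + 1) + 2 = 1026; 1026−1 = 1025
i=2: 1025 = 4^(4 + 1) + 1 (b=4); 4→5: 5^(5 + 1) + 1 = 15626; 15626−1 = 15625
i=3: 15625 = 5^(5 + 1) (b=5); 5→6: 6^(6 + 1) = 279936; 279936−1 = 279935
i=4: 279935 = 5·6^6 + 5·6^5 + 5·6^4 + 5·6^3 + 5·6^2 + 5·6 + 5 (b=6); 6→7: 5·7^7 + 5·7^5 + 5·7^4 + 5·7^3 + 5·7^2 + 5·7 + 5 = 4215755; 4215755−1 = 4215754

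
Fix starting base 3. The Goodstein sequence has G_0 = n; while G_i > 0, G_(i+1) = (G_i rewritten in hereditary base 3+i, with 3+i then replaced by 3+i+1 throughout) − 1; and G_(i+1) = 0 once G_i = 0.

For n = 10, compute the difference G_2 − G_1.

8

G_0=10  [base 3] 3^2 + 1  →[3↦4]→  4^2 + 1 = 17  −1 ⇒ G_1=16
G_1=16  [base 4] 4^2  →[4↦5]→  5^2 = 25  −1 ⇒ G_2=24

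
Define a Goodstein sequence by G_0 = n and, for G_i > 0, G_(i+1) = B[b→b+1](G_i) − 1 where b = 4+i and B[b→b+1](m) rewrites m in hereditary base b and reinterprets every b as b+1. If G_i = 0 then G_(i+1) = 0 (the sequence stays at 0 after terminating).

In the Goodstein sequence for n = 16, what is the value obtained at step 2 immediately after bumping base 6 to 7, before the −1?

G_0=16  [base 4] 4^2  →[4↦5]→  5^2 = 25  −1 ⇒ G_1=24
G_1=24  [base 5] 4·5 + 4  →[5↦6]→  4·6 + 4 = 28  −1 ⇒ G_2=27

31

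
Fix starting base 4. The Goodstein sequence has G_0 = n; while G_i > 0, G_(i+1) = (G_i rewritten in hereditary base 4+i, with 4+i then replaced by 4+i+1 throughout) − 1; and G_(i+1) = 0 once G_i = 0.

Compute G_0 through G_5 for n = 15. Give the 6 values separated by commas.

[0] 15 ≡ 3·4 + 3 (base 4). Lift 5: 18. −1: 17.
[1] 17 ≡ 3·5 + 2 (base 5). Lift 6: 20. −1: 19.
[2] 19 ≡ 3·6 + 1 (base 6). Lift 7: 22. −1: 21.
[3] 21 ≡ 3·7 (base 7). Lift 8: 24. −1: 23.
[4] 23 ≡ 2·8 + 7 (base 8). Lift 9: 25. −1: 24.

15, 17, 19, 21, 23, 24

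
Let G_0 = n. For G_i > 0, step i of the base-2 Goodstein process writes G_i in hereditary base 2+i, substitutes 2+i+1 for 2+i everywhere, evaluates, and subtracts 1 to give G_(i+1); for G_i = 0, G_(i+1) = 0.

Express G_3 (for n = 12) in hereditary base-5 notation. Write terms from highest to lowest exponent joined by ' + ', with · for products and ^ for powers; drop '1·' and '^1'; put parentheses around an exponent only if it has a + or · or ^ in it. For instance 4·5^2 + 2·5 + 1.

12 —HB2→ 2^(2 + 1) + 2^2 —bump→ 3^(3 + 1) + 3^3 = 108 —(−1)→ 107
107 —HB3→ 3^(3 + 1) + 2·3^2 + 2·3 + 2 —bump→ 4^(4 + 1) + 2·4^2 + 2·4 + 2 = 1066 —(−1)→ 1065
1065 —HB4→ 4^(4 + 1) + 2·4^2 + 2·4 + 1 —bump→ 5^(5 + 1) + 2·5^2 + 2·5 + 1 = 15686 —(−1)→ 15685
15685 —HB5→ 5^(5 + 1) + 2·5^2 + 2·5 —bump→ 6^(6 + 1) + 2·6^2 + 2·6 = 280020 —(−1)→ 280019

5^(5 + 1) + 2·5^2 + 2·5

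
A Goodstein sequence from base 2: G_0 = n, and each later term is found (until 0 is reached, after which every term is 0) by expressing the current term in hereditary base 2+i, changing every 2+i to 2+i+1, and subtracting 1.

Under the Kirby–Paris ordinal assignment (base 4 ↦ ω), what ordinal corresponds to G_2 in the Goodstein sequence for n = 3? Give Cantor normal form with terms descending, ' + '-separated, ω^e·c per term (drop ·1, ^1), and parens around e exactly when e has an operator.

(0) 3|_2 = 2 + 1 ↦ 3 + 1|_3 = 4 ⇒ 3
(1) 3|_3 = 3 ↦ 4|_4 = 4 ⇒ 3
(2) 3|_4 = 3 ↦ 3|_5 = 3 ⇒ 2

3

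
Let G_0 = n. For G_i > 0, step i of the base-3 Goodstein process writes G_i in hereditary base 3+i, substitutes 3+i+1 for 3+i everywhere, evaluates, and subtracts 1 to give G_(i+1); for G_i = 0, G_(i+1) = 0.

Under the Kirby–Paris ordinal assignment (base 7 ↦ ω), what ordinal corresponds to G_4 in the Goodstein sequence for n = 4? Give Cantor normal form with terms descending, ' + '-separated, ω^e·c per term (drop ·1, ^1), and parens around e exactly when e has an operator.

2

step 0: 4 = 3 + 1; sub 4 for 3: 4 + 1; = 5; G_1 = 5−1 = 4
step 1: 4 = 4; sub 5 for 4: 5; = 5; G_2 = 5−1 = 4
step 2: 4 = 4; sub 6 for 5: 4; = 4; G_3 = 4−1 = 3
step 3: 3 = 3; sub 7 for 6: 3; = 3; G_4 = 3−1 = 2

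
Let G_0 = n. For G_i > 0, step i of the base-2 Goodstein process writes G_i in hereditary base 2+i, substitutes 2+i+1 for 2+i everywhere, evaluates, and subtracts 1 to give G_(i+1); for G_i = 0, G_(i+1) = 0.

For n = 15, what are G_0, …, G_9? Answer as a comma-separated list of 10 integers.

15, 111, 1283, 18752, 326593, 6588344, 150994943, 3524450280, 100077777775, 3138578427934

base 2: 15 = 2^(2 + 1) + 2^2 + 2 + 1; at 3: 3^(3 + 1) + 3^3 + 3 + 1 = 112; next = 111
base 3: 111 = 3^(3 + 1) + 3^3 + 3; at 4: 4^(4 + 1) + 4^4 + 4 = 1284; next = 1283
base 4: 1283 = 4^(4 + 1) + 4^4 + 3; at 5: 5^(5 + 1) + 5^5 + 3 = 18753; next = 18752
base 5: 18752 = 5^(5 + 1) + 5^5 + 2; at 6: 6^(6 + 1) + 6^6 + 2 = 326594; next = 326593
base 6: 326593 = 6^(6 + 1) + 6^6 + 1; at 7: 7^(7 + 1) + 7^7 + 1 = 6588345; next = 6588344
base 7: 6588344 = 7^(7 + 1) + 7^7; at 8: 8^(8 + 1) + 8^8 = 150994944; next = 150994943
base 8: 150994943 = 8^(8 + 1) + 7·8^7 + 7·8^6 + 7·8^5 + 7·8^4 + 7·8^3 + 7·8^2 + 7·8 + 7; at 9: 9^(9 + 1) + 7·9^7 + 7·9^6 + 7·9^5 + 7·9^4 + 7·9^3 + 7·9^2 + 7·9 + 7 = 3524450281; next = 3524450280
base 9: 3524450280 = 9^(9 + 1) + 7·9^7 + 7·9^6 + 7·9^5 + 7·9^4 + 7·9^3 + 7·9^2 + 7·9 + 6; at 10: 10^(10 + 1) + 7·10^7 + 7·10^6 + 7·10^5 + 7·10^4 + 7·10^3 + 7·10^2 + 7·10 + 6 = 100077777776; next = 100077777775
base 10: 100077777775 = 10^(10 + 1) + 7·10^7 + 7·10^6 + 7·10^5 + 7·10^4 + 7·10^3 + 7·10^2 + 7·10 + 5; at 11: 11^(11 + 1) + 7·11^7 + 7·11^6 + 7·11^5 + 7·11^4 + 7·11^3 + 7·11^2 + 7·11 + 5 = 3138578427935; next = 3138578427934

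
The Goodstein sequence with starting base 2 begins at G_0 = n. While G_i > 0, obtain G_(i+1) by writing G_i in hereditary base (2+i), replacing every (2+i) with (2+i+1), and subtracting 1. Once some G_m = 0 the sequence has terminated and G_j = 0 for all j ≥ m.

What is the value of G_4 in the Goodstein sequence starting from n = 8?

93395

8 —HB2→ 2^(2 + 1) —bump→ 3^(3 + 1) = 81 —(−1)→ 80
80 —HB3→ 2·3^3 + 2·3^2 + 2·3 + 2 —bump→ 2·4^4 + 2·4^2 + 2·4 + 2 = 554 —(−1)→ 553
553 —HB4→ 2·4^4 + 2·4^2 + 2·4 + 1 —bump→ 2·5^5 + 2·5^2 + 2·5 + 1 = 6311 —(−1)→ 6310
6310 —HB5→ 2·5^5 + 2·5^2 + 2·5 —bump→ 2·6^6 + 2·6^2 + 2·6 = 93396 —(−1)→ 93395
93395 —HB6→ 2·6^6 + 2·6^2 + 6 + 5 —bump→ 2·7^7 + 2·7^2 + 7 + 5 = 1647196 —(−1)→ 1647195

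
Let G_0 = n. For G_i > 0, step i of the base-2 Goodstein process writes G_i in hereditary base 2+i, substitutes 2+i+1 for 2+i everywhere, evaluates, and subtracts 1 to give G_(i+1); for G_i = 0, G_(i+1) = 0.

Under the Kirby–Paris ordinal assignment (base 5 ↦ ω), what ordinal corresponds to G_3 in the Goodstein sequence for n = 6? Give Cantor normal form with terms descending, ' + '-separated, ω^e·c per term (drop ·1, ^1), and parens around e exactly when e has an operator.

ω^ω

[0] 6 ≡ 2^2 + 2 (base 2). Lift 3: 30. −1: 29.
[1] 29 ≡ 3^3 + 2 (base 3). Lift 4: 258. −1: 257.
[2] 257 ≡ 4^4 + 1 (base 4). Lift 5: 3126. −1: 3125.
[3] 3125 ≡ 5^5 (base 5). Lift 6: 46656. −1: 46655.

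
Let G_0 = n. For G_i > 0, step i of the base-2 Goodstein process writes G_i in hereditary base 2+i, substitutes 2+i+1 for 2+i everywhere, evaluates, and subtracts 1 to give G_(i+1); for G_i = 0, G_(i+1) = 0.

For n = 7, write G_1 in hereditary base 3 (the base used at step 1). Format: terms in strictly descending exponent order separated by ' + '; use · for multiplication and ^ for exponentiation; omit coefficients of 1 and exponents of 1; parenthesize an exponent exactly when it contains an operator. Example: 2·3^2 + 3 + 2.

3^3 + 3

[0] 7 ≡ 2^2 + 2 + 1 (base 2). Lift 3: 31. −1: 30.
[1] 30 ≡ 3^3 + 3 (base 3). Lift 4: 260. −1: 259.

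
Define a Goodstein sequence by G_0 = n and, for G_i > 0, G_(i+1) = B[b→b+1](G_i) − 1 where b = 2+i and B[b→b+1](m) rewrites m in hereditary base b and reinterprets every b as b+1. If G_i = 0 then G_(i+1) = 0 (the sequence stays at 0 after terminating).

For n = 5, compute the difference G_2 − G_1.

G_0=5  [base 2] 2^2 + 1  →[2↦3]→  3^3 + 1 = 28  −1 ⇒ G_1=27
G_1=27  [base 3] 3^3  →[3↦4]→  4^4 = 256  −1 ⇒ G_2=255

228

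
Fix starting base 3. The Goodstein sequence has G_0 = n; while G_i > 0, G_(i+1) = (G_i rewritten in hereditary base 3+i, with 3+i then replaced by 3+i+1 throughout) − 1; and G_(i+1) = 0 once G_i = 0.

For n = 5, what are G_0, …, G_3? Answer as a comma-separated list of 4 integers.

5, 5, 5, 5

[0] 5 ≡ 3 + 2 (base 3). Lift 4: 6. −1: 5.
[1] 5 ≡ 4 + 1 (base 4). Lift 5: 6. −1: 5.
[2] 5 ≡ 5 (base 5). Lift 6: 6. −1: 5.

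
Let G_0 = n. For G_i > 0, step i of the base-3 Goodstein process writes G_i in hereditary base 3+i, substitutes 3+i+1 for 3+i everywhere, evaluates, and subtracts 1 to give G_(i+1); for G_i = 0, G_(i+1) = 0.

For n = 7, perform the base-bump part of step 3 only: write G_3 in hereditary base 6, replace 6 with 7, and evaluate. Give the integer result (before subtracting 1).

10

step 0: 7 = 2·3 + 1; sub 4 for 3: 2·4 + 1; = 9; G_1 = 9−1 = 8
step 1: 8 = 2·4; sub 5 for 4: 2·5; = 10; G_2 = 10−1 = 9
step 2: 9 = 5 + 4; sub 6 for 5: 6 + 4; = 10; G_3 = 10−1 = 9
step 3: 9 = 6 + 3; sub 7 for 6: 7 + 3; = 10; G_4 = 10−1 = 9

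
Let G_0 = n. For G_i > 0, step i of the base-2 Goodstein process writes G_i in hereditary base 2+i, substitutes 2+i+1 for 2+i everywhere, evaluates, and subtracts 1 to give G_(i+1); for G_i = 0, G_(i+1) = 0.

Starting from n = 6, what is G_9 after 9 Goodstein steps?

885775

G_0=6  [base 2] 2^2 + 2  →[2↦3]→  3^3 + 3 = 30  −1 ⇒ G_1=29
G_1=29  [base 3] 3^3 + 2  →[3↦4]→  4^4 + 2 = 258  −1 ⇒ G_2=257
G_2=257  [base 4] 4^4 + 1  →[4↦5]→  5^5 + 1 = 3126  −1 ⇒ G_3=3125
G_3=3125  [base 5] 5^5  →[5↦6]→  6^6 = 46656  −1 ⇒ G_4=46655
G_4=46655  [base 6] 5·6^5 + 5·6^4 + 5·6^3 + 5·6^2 + 5·6 + 5  →[6↦7]→  5·7^5 + 5·7^4 + 5·7^3 + 5·7^2 + 5·7 + 5 = 98040  −1 ⇒ G_5=98039
G_5=98039  [base 7] 5·7^5 + 5·7^4 + 5·7^3 + 5·7^2 + 5·7 + 4  →[7↦8]→  5·8^5 + 5·8^4 + 5·8^3 + 5·8^2 + 5·8 + 4 = 187244  −1 ⇒ G_6=187243
G_6=187243  [base 8] 5·8^5 + 5·8^4 + 5·8^3 + 5·8^2 + 5·8 + 3  →[8↦9]→  5·9^5 + 5·9^4 + 5·9^3 + 5·9^2 + 5·9 + 3 = 332148  −1 ⇒ G_7=332147
G_7=332147  [base 9] 5·9^5 + 5·9^4 + 5·9^3 + 5·9^2 + 5·9 + 2  →[9↦10]→  5·10^5 + 5·10^4 + 5·10^3 + 5·10^2 + 5·10 + 2 = 555552  −1 ⇒ G_8=555551
G_8=555551  [base 10] 5·10^5 + 5·10^4 + 5·10^3 + 5·10^2 + 5·10 + 1  →[10↦11]→  5·11^5 + 5·11^4 + 5·11^3 + 5·11^2 + 5·11 + 1 = 885776  −1 ⇒ G_9=885775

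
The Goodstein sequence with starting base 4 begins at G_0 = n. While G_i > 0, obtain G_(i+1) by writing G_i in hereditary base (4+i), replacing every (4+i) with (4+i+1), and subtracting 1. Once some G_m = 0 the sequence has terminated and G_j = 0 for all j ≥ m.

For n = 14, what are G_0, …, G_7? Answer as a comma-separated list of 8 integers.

G_0 = 14. HB_4(14) = 3·4 + 2. Bump = 17. G_1 = 16.
G_1 = 16. HB_5(16) = 3·5 + 1. Bump = 19. G_2 = 18.
G_2 = 18. HB_6(18) = 3·6. Bump = 21. G_3 = 20.
G_3 = 20. HB_7(20) = 2·7 + 6. Bump = 22. G_4 = 21.
G_4 = 21. HB_8(21) = 2·8 + 5. Bump = 23. G_5 = 22.
G_5 = 22. HB_9(22) = 2·9 + 4. Bump = 24. G_6 = 23.
G_6 = 23. HB_10(23) = 2·10 + 3. Bump = 25. G_7 = 24.

14, 16, 18, 20, 21, 22, 23, 24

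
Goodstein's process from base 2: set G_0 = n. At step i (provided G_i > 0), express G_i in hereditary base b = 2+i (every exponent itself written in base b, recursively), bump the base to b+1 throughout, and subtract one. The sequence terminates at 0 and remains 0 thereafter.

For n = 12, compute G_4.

i=0: 12 = 2^(2 + 1) + 2^2 (b=2); 2→3: 3^(3 + 1) + 3^3 = 108; 108−1 = 107
i=1: 107 = 3^(3 + 1) + 2·3^2 + 2·3 + 2 (b=3); 3→4: 4^(4 + 1) + 2·4^2 + 2·4 + 2 = 1066; 1066−1 = 1065
i=2: 1065 = 4^(4 + 1) + 2·4^2 + 2·4 + 1 (b=4); 4→5: 5^(5 + 1) + 2·5^2 + 2·5 + 1 = 15686; 15686−1 = 15685
i=3: 15685 = 5^(5 + 1) + 2·5^2 + 2·5 (b=5); 5→6: 6^(6 + 1) + 2·6^2 + 2·6 = 280020; 280020−1 = 280019
i=4: 280019 = 6^(6 + 1) + 2·6^2 + 6 + 5 (b=6); 6→7: 7^(7 + 1) + 2·7^2 + 7 + 5 = 5764911; 5764911−1 = 5764910

280019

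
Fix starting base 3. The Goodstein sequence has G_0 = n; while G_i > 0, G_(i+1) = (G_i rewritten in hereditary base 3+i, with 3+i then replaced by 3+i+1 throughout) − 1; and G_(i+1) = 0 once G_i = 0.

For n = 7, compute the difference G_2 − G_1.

1

base 3: 7 = 2·3 + 1; at 4: 2·4 + 1 = 9; next = 8
base 4: 8 = 2·4; at 5: 2·5 = 10; next = 9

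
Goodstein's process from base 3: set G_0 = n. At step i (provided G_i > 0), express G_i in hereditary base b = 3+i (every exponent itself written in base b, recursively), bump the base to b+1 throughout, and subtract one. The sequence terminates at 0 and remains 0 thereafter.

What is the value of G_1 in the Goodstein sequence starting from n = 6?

G_0 = 6. HB_3(6) = 2·3. Bump = 8. G_1 = 7.
G_1 = 7. HB_4(7) = 4 + 3. Bump = 8. G_2 = 7.

7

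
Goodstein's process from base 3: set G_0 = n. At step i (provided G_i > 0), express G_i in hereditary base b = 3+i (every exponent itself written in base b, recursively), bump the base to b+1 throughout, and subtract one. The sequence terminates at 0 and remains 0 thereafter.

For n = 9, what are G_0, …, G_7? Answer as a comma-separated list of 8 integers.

9, 15, 17, 19, 21, 23, 24, 25

G_0 = 9. HB_3(9) = 3^2. Bump = 16. G_1 = 15.
G_1 = 15. HB_4(15) = 3·4 + 3. Bump = 18. G_2 = 17.
G_2 = 17. HB_5(17) = 3·5 + 2. Bump = 20. G_3 = 19.
G_3 = 19. HB_6(19) = 3·6 + 1. Bump = 22. G_4 = 21.
G_4 = 21. HB_7(21) = 3·7. Bump = 24. G_5 = 23.
G_5 = 23. HB_8(23) = 2·8 + 7. Bump = 25. G_6 = 24.
G_6 = 24. HB_9(24) = 2·9 + 6. Bump = 26. G_7 = 25.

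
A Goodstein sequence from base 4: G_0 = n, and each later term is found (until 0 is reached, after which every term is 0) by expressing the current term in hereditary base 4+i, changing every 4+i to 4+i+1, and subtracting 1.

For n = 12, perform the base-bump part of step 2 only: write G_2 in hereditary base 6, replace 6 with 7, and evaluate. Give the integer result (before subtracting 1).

[0] 12 ≡ 3·4 (base 4). Lift 5: 15. −1: 14.
[1] 14 ≡ 2·5 + 4 (base 5). Lift 6: 16. −1: 15.
[2] 15 ≡ 2·6 + 3 (base 6). Lift 7: 17. −1: 16.

17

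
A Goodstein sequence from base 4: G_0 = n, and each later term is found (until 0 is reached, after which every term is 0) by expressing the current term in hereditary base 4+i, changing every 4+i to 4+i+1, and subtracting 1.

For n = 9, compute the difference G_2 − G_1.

G_0 = 9. HB_4(9) = 2·4 + 1. Bump = 11. G_1 = 10.
G_1 = 10. HB_5(10) = 2·5. Bump = 12. G_2 = 11.

1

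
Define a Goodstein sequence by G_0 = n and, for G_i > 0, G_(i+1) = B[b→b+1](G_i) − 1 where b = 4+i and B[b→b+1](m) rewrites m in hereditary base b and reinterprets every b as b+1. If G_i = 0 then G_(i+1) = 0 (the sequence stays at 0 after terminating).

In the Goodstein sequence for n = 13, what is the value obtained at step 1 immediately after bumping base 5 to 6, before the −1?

[0] 13 ≡ 3·4 + 1 (base 4). Lift 5: 16. −1: 15.
[1] 15 ≡ 3·5 (base 5). Lift 6: 18. −1: 17.

18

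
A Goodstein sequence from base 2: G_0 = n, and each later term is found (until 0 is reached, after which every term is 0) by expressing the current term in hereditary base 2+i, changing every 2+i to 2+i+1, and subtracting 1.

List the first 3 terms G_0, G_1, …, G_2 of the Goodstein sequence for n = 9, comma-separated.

9, 81, 1023

9 —HB2→ 2^(2 + 1) + 1 —bump→ 3^(3 + 1) + 1 = 82 —(−1)→ 81
81 —HB3→ 3^(3 + 1) —bump→ 4^(4 + 1) = 1024 —(−1)→ 1023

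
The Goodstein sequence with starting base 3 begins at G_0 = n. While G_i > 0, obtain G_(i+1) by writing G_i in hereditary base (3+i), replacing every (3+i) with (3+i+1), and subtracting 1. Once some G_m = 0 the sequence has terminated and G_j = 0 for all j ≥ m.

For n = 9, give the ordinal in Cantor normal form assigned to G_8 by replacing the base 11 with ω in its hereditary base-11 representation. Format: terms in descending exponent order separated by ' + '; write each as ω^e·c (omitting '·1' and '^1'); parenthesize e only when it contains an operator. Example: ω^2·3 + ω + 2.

ω·2 + 4

(0) 9|_3 = 3^2 ↦ 4^2|_4 = 16 ⇒ 15
(1) 15|_4 = 3·4 + 3 ↦ 3·5 + 3|_5 = 18 ⇒ 17
(2) 17|_5 = 3·5 + 2 ↦ 3·6 + 2|_6 = 20 ⇒ 19
(3) 19|_6 = 3·6 + 1 ↦ 3·7 + 1|_7 = 22 ⇒ 21
(4) 21|_7 = 3·7 ↦ 3·8|_8 = 24 ⇒ 23
(5) 23|_8 = 2·8 + 7 ↦ 2·9 + 7|_9 = 25 ⇒ 24
(6) 24|_9 = 2·9 + 6 ↦ 2·10 + 6|_10 = 26 ⇒ 25
(7) 25|_10 = 2·10 + 5 ↦ 2·11 + 5|_11 = 27 ⇒ 26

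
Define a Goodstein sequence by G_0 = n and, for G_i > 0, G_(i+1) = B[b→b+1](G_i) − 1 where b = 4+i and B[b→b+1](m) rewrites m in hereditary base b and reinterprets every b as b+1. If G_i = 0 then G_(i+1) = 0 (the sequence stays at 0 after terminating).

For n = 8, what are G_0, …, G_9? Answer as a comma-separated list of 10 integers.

(0) 8|_4 = 2·4 ↦ 2·5|_5 = 10 ⇒ 9
(1) 9|_5 = 5 + 4 ↦ 6 + 4|_6 = 10 ⇒ 9
(2) 9|_6 = 6 + 3 ↦ 7 + 3|_7 = 10 ⇒ 9
(3) 9|_7 = 7 + 2 ↦ 8 + 2|_8 = 10 ⇒ 9
(4) 9|_8 = 8 + 1 ↦ 9 + 1|_9 = 10 ⇒ 9
(5) 9|_9 = 9 ↦ 10|_10 = 10 ⇒ 9
(6) 9|_10 = 9 ↦ 9|_11 = 9 ⇒ 8
(7) 8|_11 = 8 ↦ 8|_12 = 8 ⇒ 7
(8) 7|_12 = 7 ↦ 7|_13 = 7 ⇒ 6

8, 9, 9, 9, 9, 9, 9, 8, 7, 6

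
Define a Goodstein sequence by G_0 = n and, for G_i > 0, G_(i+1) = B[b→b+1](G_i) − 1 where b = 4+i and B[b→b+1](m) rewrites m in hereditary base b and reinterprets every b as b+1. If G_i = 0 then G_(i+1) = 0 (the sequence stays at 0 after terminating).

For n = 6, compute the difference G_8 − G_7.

-1

i=0: 6 = 4 + 2 (b=4); 4→5: 5 + 2 = 7; 7−1 = 6
i=1: 6 = 5 + 1 (b=5); 5→6: 6 + 1 = 7; 7−1 = 6
i=2: 6 = 6 (b=6); 6→7: 7 = 7; 7−1 = 6
i=3: 6 = 6 (b=7); 7→8: 6 = 6; 6−1 = 5
i=4: 5 = 5 (b=8); 8→9: 5 = 5; 5−1 = 4
i=5: 4 = 4 (b=9); 9→10: 4 = 4; 4−1 = 3
i=6: 3 = 3 (b=10); 10→11: 3 = 3; 3−1 = 2
i=7: 2 = 2 (b=11); 11→12: 2 = 2; 2−1 = 1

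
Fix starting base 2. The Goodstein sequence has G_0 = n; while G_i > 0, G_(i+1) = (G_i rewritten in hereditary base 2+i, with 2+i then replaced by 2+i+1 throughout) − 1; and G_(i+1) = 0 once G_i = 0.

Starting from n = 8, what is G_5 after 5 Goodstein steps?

1647195

step 0: 8 = 2^(2 + 1); sub 3 for 2: 3^(3 + 1); = 81; G_1 = 81−1 = 80
step 1: 80 = 2·3^3 + 2·3^2 + 2·3 + 2; sub 4 for 3: 2·4^4 + 2·4^2 + 2·4 + 2; = 554; G_2 = 554−1 = 553
step 2: 553 = 2·4^4 + 2·4^2 + 2·4 + 1; sub 5 for 4: 2·5^5 + 2·5^2 + 2·5 + 1; = 6311; G_3 = 6311−1 = 6310
step 3: 6310 = 2·5^5 + 2·5^2 + 2·5; sub 6 for 5: 2·6^6 + 2·6^2 + 2·6; = 93396; G_4 = 93396−1 = 93395
step 4: 93395 = 2·6^6 + 2·6^2 + 6 + 5; sub 7 for 6: 2·7^7 + 2·7^2 + 7 + 5; = 1647196; G_5 = 1647196−1 = 1647195
step 5: 1647195 = 2·7^7 + 2·7^2 + 7 + 4; sub 8 for 7: 2·8^8 + 2·8^2 + 8 + 4; = 33554572; G_6 = 33554572−1 = 33554571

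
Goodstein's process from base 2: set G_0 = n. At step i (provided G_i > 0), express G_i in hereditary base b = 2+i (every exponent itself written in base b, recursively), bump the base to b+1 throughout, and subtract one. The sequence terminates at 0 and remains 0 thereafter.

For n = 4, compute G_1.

G_0=4  [base 2] 2^2  →[2↦3]→  3^3 = 27  −1 ⇒ G_1=26
G_1=26  [base 3] 2·3^2 + 2·3 + 2  →[3↦4]→  2·4^2 + 2·4 + 2 = 42  −1 ⇒ G_2=41

26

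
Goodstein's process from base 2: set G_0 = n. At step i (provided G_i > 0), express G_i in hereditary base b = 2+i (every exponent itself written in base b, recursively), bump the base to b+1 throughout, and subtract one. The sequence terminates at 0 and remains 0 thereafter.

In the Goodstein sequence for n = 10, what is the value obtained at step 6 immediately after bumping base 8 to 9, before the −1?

G_0=10  [base 2] 2^(2 + 1) + 2  →[2↦3]→  3^(3 + 1) + 3 = 84  −1 ⇒ G_1=83
G_1=83  [base 3] 3^(3 + 1) + 2  →[3↦4]→  4^(4 + 1) + 2 = 1026  −1 ⇒ G_2=1025
G_2=1025  [base 4] 4^(4 + 1) + 1  →[4↦5]→  5^(5 + 1) + 1 = 15626  −1 ⇒ G_3=15625
G_3=15625  [base 5] 5^(5 + 1)  →[5↦6]→  6^(6 + 1) = 279936  −1 ⇒ G_4=279935
G_4=279935  [base 6] 5·6^6 + 5·6^5 + 5·6^4 + 5·6^3 + 5·6^2 + 5·6 + 5  →[6↦7]→  5·7^7 + 5·7^5 + 5·7^4 + 5·7^3 + 5·7^2 + 5·7 + 5 = 4215755  −1 ⇒ G_5=4215754
G_5=4215754  [base 7] 5·7^7 + 5·7^5 + 5·7^4 + 5·7^3 + 5·7^2 + 5·7 + 4  →[7↦8]→  5·8^8 + 5·8^5 + 5·8^4 + 5·8^3 + 5·8^2 + 5·8 + 4 = 84073324  −1 ⇒ G_6=84073323
G_6=84073323  [base 8] 5·8^8 + 5·8^5 + 5·8^4 + 5·8^3 + 5·8^2 + 5·8 + 3  →[8↦9]→  5·9^9 + 5·9^5 + 5·9^4 + 5·9^3 + 5·9^2 + 5·9 + 3 = 1937434593  −1 ⇒ G_7=1937434592

1937434593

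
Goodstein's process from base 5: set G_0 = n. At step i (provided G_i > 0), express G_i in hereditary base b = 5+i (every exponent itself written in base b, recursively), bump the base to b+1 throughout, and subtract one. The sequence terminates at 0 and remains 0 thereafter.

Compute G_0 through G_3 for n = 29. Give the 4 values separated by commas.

29, 39, 51, 65

29 —HB5→ 5^2 + 4 —bump→ 6^2 + 4 = 40 —(−1)→ 39
39 —HB6→ 6^2 + 3 —bump→ 7^2 + 3 = 52 —(−1)→ 51
51 —HB7→ 7^2 + 2 —bump→ 8^2 + 2 = 66 —(−1)→ 65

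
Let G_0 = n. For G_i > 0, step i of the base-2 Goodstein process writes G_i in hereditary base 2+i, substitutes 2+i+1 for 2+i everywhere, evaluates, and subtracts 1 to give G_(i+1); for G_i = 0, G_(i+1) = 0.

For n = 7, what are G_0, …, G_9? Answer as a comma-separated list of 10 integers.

7 —HB2→ 2^2 + 2 + 1 —bump→ 3^3 + 3 + 1 = 31 —(−1)→ 30
30 —HB3→ 3^3 + 3 —bump→ 4^4 + 4 = 260 —(−1)→ 259
259 —HB4→ 4^4 + 3 —bump→ 5^5 + 3 = 3128 —(−1)→ 3127
3127 —HB5→ 5^5 + 2 —bump→ 6^6 + 2 = 46658 —(−1)→ 46657
46657 —HB6→ 6^6 + 1 —bump→ 7^7 + 1 = 823544 —(−1)→ 823543
823543 —HB7→ 7^7 —bump→ 8^8 = 16777216 —(−1)→ 16777215
16777215 —HB8→ 7·8^7 + 7·8^6 + 7·8^5 + 7·8^4 + 7·8^3 + 7·8^2 + 7·8 + 7 —bump→ 7·9^7 + 7·9^6 + 7·9^5 + 7·9^4 + 7·9^3 + 7·9^2 + 7·9 + 7 = 37665880 —(−1)→ 37665879
37665879 —HB9→ 7·9^7 + 7·9^6 + 7·9^5 + 7·9^4 + 7·9^3 + 7·9^2 + 7·9 + 6 —bump→ 7·10^7 + 7·10^6 + 7·10^5 + 7·10^4 + 7·10^3 + 7·10^2 + 7·10 + 6 = 77777776 —(−1)→ 77777775
77777775 —HB10→ 7·10^7 + 7·10^6 + 7·10^5 + 7·10^4 + 7·10^3 + 7·10^2 + 7·10 + 5 —bump→ 7·11^7 + 7·11^6 + 7·11^5 + 7·11^4 + 7·11^3 + 7·11^2 + 7·11 + 5 = 150051214 —(−1)→ 150051213

7, 30, 259, 3127, 46657, 823543, 16777215, 37665879, 77777775, 150051213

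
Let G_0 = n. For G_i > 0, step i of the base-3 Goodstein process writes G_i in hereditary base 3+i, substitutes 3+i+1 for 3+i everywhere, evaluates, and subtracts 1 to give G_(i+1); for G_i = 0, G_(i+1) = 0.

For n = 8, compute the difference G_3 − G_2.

8 —HB3→ 2·3 + 2 —bump→ 2·4 + 2 = 10 —(−1)→ 9
9 —HB4→ 2·4 + 1 —bump→ 2·5 + 1 = 11 —(−1)→ 10
10 —HB5→ 2·5 —bump→ 2·6 = 12 —(−1)→ 11

1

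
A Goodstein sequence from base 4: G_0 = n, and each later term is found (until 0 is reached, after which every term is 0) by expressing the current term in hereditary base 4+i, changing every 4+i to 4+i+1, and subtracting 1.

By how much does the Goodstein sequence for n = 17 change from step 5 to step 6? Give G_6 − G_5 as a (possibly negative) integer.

(0) 17|_4 = 4^2 + 1 ↦ 5^2 + 1|_5 = 26 ⇒ 25
(1) 25|_5 = 5^2 ↦ 6^2|_6 = 36 ⇒ 35
(2) 35|_6 = 5·6 + 5 ↦ 5·7 + 5|_7 = 40 ⇒ 39
(3) 39|_7 = 5·7 + 4 ↦ 5·8 + 4|_8 = 44 ⇒ 43
(4) 43|_8 = 5·8 + 3 ↦ 5·9 + 3|_9 = 48 ⇒ 47
(5) 47|_9 = 5·9 + 2 ↦ 5·10 + 2|_10 = 52 ⇒ 51

4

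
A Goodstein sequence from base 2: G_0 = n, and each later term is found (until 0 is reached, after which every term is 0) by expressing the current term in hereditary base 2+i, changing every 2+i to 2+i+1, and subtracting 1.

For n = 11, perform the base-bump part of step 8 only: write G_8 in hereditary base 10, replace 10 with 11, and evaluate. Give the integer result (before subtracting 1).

step 0: 11 = 2^(2 + 1) + 2 + 1; sub 3 for 2: 3^(3 + 1) + 3 + 1; = 85; G_1 = 85−1 = 84
step 1: 84 = 3^(3 + 1) + 3; sub 4 for 3: 4^(4 + 1) + 4; = 1028; G_2 = 1028−1 = 1027
step 2: 1027 = 4^(4 + 1) + 3; sub 5 for 4: 5^(5 + 1) + 3; = 15628; G_3 = 15628−1 = 15627
step 3: 15627 = 5^(5 + 1) + 2; sub 6 for 5: 6^(6 + 1) + 2; = 279938; G_4 = 279938−1 = 279937
step 4: 279937 = 6^(6 + 1) + 1; sub 7 for 6: 7^(7 + 1) + 1; = 5764802; G_5 = 5764802−1 = 5764801
step 5: 5764801 = 7^(7 + 1); sub 8 for 7: 8^(8 + 1); = 134217728; G_6 = 134217728−1 = 134217727
step 6: 134217727 = 7·8^8 + 7·8^7 + 7·8^6 + 7·8^5 + 7·8^4 + 7·8^3 + 7·8^2 + 7·8 + 7; sub 9 for 8: 7·9^9 + 7·9^7 + 7·9^6 + 7·9^5 + 7·9^4 + 7·9^3 + 7·9^2 + 7·9 + 7; = 2749609303; G_7 = 2749609303−1 = 2749609302
step 7: 2749609302 = 7·9^9 + 7·9^7 + 7·9^6 + 7·9^5 + 7·9^4 + 7·9^3 + 7·9^2 + 7·9 + 6; sub 10 for 9: 7·10^10 + 7·10^7 + 7·10^6 + 7·10^5 + 7·10^4 + 7·10^3 + 7·10^2 + 7·10 + 6; = 70077777776; G_8 = 70077777776−1 = 70077777775

1997331745491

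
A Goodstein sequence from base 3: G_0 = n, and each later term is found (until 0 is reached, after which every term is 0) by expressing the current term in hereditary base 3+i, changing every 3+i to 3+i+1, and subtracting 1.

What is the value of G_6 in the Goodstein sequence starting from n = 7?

base 3: 7 = 2·3 + 1; at 4: 2·4 + 1 = 9; next = 8
base 4: 8 = 2·4; at 5: 2·5 = 10; next = 9
base 5: 9 = 5 + 4; at 6: 6 + 4 = 10; next = 9
base 6: 9 = 6 + 3; at 7: 7 + 3 = 10; next = 9
base 7: 9 = 7 + 2; at 8: 8 + 2 = 10; next = 9
base 8: 9 = 8 + 1; at 9: 9 + 1 = 10; next = 9
base 9: 9 = 9; at 10: 10 = 10; next = 9

9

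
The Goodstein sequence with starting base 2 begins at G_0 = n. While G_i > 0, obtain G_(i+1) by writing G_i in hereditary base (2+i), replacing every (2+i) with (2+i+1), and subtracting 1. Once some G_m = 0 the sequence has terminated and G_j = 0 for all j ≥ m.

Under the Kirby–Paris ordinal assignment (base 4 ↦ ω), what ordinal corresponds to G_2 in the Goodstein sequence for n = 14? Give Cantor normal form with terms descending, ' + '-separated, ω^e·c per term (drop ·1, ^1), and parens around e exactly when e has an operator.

ω^(ω + 1) + ω^ω + 1

step 0: 14 = 2^(2 + 1) + 2^2 + 2; sub 3 for 2: 3^(3 + 1) + 3^3 + 3; = 111; G_1 = 111−1 = 110
step 1: 110 = 3^(3 + 1) + 3^3 + 2; sub 4 for 3: 4^(4 + 1) + 4^4 + 2; = 1282; G_2 = 1282−1 = 1281
step 2: 1281 = 4^(4 + 1) + 4^4 + 1; sub 5 for 4: 5^(5 + 1) + 5^5 + 1; = 18751; G_3 = 18751−1 = 18750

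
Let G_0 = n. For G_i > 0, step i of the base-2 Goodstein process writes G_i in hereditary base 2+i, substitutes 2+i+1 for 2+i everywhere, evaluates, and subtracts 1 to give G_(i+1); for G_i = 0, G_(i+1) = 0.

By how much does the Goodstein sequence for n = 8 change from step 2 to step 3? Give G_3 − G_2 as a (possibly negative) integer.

5757

i=0: 8 = 2^(2 + 1) (b=2); 2→3: 3^(3 + 1) = 81; 81−1 = 80
i=1: 80 = 2·3^3 + 2·3^2 + 2·3 + 2 (b=3); 3→4: 2·4^4 + 2·4^2 + 2·4 + 2 = 554; 554−1 = 553
i=2: 553 = 2·4^4 + 2·4^2 + 2·4 + 1 (b=4); 4→5: 2·5^5 + 2·5^2 + 2·5 + 1 = 6311; 6311−1 = 6310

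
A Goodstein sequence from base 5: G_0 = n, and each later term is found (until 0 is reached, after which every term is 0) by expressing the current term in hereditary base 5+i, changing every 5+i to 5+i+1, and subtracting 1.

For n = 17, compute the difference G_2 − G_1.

[0] 17 ≡ 3·5 + 2 (base 5). Lift 6: 20. −1: 19.
[1] 19 ≡ 3·6 + 1 (base 6). Lift 7: 22. −1: 21.

2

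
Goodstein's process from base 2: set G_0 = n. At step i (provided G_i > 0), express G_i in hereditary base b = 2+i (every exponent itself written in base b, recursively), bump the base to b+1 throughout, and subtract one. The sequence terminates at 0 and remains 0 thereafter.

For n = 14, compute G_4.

326591

base 2: 14 = 2^(2 + 1) + 2^2 + 2; at 3: 3^(3 + 1) + 3^3 + 3 = 111; next = 110
base 3: 110 = 3^(3 + 1) + 3^3 + 2; at 4: 4^(4 + 1) + 4^4 + 2 = 1282; next = 1281
base 4: 1281 = 4^(4 + 1) + 4^4 + 1; at 5: 5^(5 + 1) + 5^5 + 1 = 18751; next = 18750
base 5: 18750 = 5^(5 + 1) + 5^5; at 6: 6^(6 + 1) + 6^6 = 326592; next = 326591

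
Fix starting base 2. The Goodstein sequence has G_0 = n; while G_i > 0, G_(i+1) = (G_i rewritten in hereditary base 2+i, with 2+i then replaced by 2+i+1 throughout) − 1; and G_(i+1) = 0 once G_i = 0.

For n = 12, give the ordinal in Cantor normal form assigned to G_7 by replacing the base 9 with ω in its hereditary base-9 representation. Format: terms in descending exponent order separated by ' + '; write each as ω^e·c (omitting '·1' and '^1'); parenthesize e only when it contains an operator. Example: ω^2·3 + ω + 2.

ω^(ω + 1) + ω^2·2 + ω + 2

[0] 12 ≡ 2^(2 + 1) + 2^2 (base 2). Lift 3: 108. −1: 107.
[1] 107 ≡ 3^(3 + 1) + 2·3^2 + 2·3 + 2 (base 3). Lift 4: 1066. −1: 1065.
[2] 1065 ≡ 4^(4 + 1) + 2·4^2 + 2·4 + 1 (base 4). Lift 5: 15686. −1: 15685.
[3] 15685 ≡ 5^(5 + 1) + 2·5^2 + 2·5 (base 5). Lift 6: 280020. −1: 280019.
[4] 280019 ≡ 6^(6 + 1) + 2·6^2 + 6 + 5 (base 6). Lift 7: 5764911. −1: 5764910.
[5] 5764910 ≡ 7^(7 + 1) + 2·7^2 + 7 + 4 (base 7). Lift 8: 134217868. −1: 134217867.
[6] 134217867 ≡ 8^(8 + 1) + 2·8^2 + 8 + 3 (base 8). Lift 9: 3486784575. −1: 3486784574.
[7] 3486784574 ≡ 9^(9 + 1) + 2·9^2 + 9 + 2 (base 9). Lift 10: 100000000212. −1: 100000000211.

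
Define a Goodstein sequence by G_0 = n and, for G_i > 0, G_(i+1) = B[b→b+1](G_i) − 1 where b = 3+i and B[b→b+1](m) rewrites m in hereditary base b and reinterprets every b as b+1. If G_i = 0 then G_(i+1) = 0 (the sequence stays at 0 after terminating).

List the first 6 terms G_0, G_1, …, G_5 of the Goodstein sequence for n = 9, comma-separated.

9, 15, 17, 19, 21, 23

(0) 9|_3 = 3^2 ↦ 4^2|_4 = 16 ⇒ 15
(1) 15|_4 = 3·4 + 3 ↦ 3·5 + 3|_5 = 18 ⇒ 17
(2) 17|_5 = 3·5 + 2 ↦ 3·6 + 2|_6 = 20 ⇒ 19
(3) 19|_6 = 3·6 + 1 ↦ 3·7 + 1|_7 = 22 ⇒ 21
(4) 21|_7 = 3·7 ↦ 3·8|_8 = 24 ⇒ 23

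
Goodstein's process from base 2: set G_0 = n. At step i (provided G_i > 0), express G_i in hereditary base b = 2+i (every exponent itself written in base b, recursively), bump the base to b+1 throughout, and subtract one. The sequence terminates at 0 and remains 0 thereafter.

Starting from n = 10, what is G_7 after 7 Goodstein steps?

1937434592

G_0=10  [base 2] 2^(2 + 1) + 2  →[2↦3]→  3^(3 + 1) + 3 = 84  −1 ⇒ G_1=83
G_1=83  [base 3] 3^(3 + 1) + 2  →[3↦4]→  4^(4 + 1) + 2 = 1026  −1 ⇒ G_2=1025
G_2=1025  [base 4] 4^(4 + 1) + 1  →[4↦5]→  5^(5 + 1) + 1 = 15626  −1 ⇒ G_3=15625
G_3=15625  [base 5] 5^(5 + 1)  →[5↦6]→  6^(6 + 1) = 279936  −1 ⇒ G_4=279935
G_4=279935  [base 6] 5·6^6 + 5·6^5 + 5·6^4 + 5·6^3 + 5·6^2 + 5·6 + 5  →[6↦7]→  5·7^7 + 5·7^5 + 5·7^4 + 5·7^3 + 5·7^2 + 5·7 + 5 = 4215755  −1 ⇒ G_5=4215754
G_5=4215754  [base 7] 5·7^7 + 5·7^5 + 5·7^4 + 5·7^3 + 5·7^2 + 5·7 + 4  →[7↦8]→  5·8^8 + 5·8^5 + 5·8^4 + 5·8^3 + 5·8^2 + 5·8 + 4 = 84073324  −1 ⇒ G_6=84073323
G_6=84073323  [base 8] 5·8^8 + 5·8^5 + 5·8^4 + 5·8^3 + 5·8^2 + 5·8 + 3  →[8↦9]→  5·9^9 + 5·9^5 + 5·9^4 + 5·9^3 + 5·9^2 + 5·9 + 3 = 1937434593  −1 ⇒ G_7=1937434592
G_7=1937434592  [base 9] 5·9^9 + 5·9^5 + 5·9^4 + 5·9^3 + 5·9^2 + 5·9 + 2  →[9↦10]→  5·10^10 + 5·10^5 + 5·10^4 + 5·10^3 + 5·10^2 + 5·10 + 2 = 50000555552  −1 ⇒ G_8=50000555551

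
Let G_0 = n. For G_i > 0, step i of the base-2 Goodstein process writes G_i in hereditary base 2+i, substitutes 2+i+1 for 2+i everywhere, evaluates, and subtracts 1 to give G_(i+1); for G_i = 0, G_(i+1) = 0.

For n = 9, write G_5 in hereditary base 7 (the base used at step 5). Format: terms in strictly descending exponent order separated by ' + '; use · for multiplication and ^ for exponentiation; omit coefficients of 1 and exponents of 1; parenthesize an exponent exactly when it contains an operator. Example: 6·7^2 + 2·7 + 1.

3·7^7 + 3·7^3 + 3·7^2 + 3·7

G_0 = 9. HB_2(9) = 2^(2 + 1) + 1. Bump = 82. G_1 = 81.
G_1 = 81. HB_3(81) = 3^(3 + 1). Bump = 1024. G_2 = 1023.
G_2 = 1023. HB_4(1023) = 3·4^4 + 3·4^3 + 3·4^2 + 3·4 + 3. Bump = 9843. G_3 = 9842.
G_3 = 9842. HB_5(9842) = 3·5^5 + 3·5^3 + 3·5^2 + 3·5 + 2. Bump = 140744. G_4 = 140743.
G_4 = 140743. HB_6(140743) = 3·6^6 + 3·6^3 + 3·6^2 + 3·6 + 1. Bump = 2471827. G_5 = 2471826.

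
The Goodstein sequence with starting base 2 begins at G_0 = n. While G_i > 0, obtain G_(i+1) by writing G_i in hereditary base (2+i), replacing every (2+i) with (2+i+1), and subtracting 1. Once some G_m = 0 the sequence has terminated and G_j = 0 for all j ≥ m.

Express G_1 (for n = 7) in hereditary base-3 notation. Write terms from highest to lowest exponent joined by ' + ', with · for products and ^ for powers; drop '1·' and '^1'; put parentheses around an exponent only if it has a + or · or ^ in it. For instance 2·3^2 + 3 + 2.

3^3 + 3

(0) 7|_2 = 2^2 + 2 + 1 ↦ 3^3 + 3 + 1|_3 = 31 ⇒ 30
(1) 30|_3 = 3^3 + 3 ↦ 4^4 + 4|_4 = 260 ⇒ 259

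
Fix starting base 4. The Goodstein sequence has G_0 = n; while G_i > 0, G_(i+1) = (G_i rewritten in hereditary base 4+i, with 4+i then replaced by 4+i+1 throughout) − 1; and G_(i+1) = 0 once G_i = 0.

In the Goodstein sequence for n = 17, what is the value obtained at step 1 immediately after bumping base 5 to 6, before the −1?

36

G_0=17  [base 4] 4^2 + 1  →[4↦5]→  5^2 + 1 = 26  −1 ⇒ G_1=25
G_1=25  [base 5] 5^2  →[5↦6]→  6^2 = 36  −1 ⇒ G_2=35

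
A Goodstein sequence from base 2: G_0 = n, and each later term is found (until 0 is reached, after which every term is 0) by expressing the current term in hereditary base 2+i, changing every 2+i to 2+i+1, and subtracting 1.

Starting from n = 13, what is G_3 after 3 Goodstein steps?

[0] 13 ≡ 2^(2 + 1) + 2^2 + 1 (base 2). Lift 3: 109. −1: 108.
[1] 108 ≡ 3^(3 + 1) + 3^3 (base 3). Lift 4: 1280. −1: 1279.
[2] 1279 ≡ 4^(4 + 1) + 3·4^3 + 3·4^2 + 3·4 + 3 (base 4). Lift 5: 16093. −1: 16092.

16092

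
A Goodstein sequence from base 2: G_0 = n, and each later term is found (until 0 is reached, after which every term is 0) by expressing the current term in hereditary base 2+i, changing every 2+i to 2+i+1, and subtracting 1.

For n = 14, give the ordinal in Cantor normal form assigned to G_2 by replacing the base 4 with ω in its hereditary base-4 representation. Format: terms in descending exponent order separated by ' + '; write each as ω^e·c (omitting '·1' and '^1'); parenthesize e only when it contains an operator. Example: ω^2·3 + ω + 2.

14 —HB2→ 2^(2 + 1) + 2^2 + 2 —bump→ 3^(3 + 1) + 3^3 + 3 = 111 —(−1)→ 110
110 —HB3→ 3^(3 + 1) + 3^3 + 2 —bump→ 4^(4 + 1) + 4^4 + 2 = 1282 —(−1)→ 1281
1281 —HB4→ 4^(4 + 1) + 4^4 + 1 —bump→ 5^(5 + 1) + 5^5 + 1 = 18751 —(−1)→ 18750

ω^(ω + 1) + ω^ω + 1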